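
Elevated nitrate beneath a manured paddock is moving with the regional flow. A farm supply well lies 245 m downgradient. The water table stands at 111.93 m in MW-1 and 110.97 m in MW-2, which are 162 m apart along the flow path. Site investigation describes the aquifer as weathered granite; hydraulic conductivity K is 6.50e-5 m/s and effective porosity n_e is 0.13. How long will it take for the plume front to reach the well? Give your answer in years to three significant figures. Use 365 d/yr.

2.62 years

Hydraulic gradient i = (111.93 − 110.97) / 162 = 0.96 / 162 = 0.005926
K = 6.50e-5 m/s × 86400 s/d = 5.616 m/d
q = Ki = 5.616 × 0.005926 = 0.03328 m/d
Average linear velocity = 0.03328 / 0.13 = 0.2560 m/d
t = L / v = 245 / 0.2560 = 957.0 d
   = 957.0 / 365 = 2.62 yr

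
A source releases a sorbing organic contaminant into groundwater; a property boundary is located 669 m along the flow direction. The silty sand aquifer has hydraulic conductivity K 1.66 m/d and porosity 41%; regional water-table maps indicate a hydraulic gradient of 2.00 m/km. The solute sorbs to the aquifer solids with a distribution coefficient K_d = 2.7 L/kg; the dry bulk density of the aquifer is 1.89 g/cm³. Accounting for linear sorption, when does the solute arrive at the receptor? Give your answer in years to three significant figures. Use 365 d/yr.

Darcy flux q = K·i = 1.66 × 0.0020 = 0.003320 m/d
Seepage velocity v = q / n = 0.003320 / 0.41 = 0.008098 m/d
Retardation R = 1 + ρ_b·K_d/n = 1 + 1.89×2.7/0.41 = 13.45
Contaminant velocity v_c = v/R = 0.008098/13.45 = 6.022e-4 m/d
t = L/v_c = 669/6.022e-4 = 1.111e6 d
   = 1.111e6/365 = 3040 yr

3040 years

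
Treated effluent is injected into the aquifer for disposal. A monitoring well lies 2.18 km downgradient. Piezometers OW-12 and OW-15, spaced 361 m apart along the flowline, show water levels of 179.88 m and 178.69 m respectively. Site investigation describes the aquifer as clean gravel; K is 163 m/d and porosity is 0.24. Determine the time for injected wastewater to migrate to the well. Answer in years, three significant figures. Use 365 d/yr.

2.67 years

Hydraulic gradient i = (179.88 − 178.69) / 361 = 1.19 / 361 = 0.003296
Specific discharge q = 163 × 0.003296 = 0.5373 m/d
v = Ki/n = 163·0.003296/0.24 = 2.239 m/d
L = 2.18 km = 2180 m
t = L / v = 2180 / 2.239 = 973.7 d
   = 973.7 / 365 = 2.67 yr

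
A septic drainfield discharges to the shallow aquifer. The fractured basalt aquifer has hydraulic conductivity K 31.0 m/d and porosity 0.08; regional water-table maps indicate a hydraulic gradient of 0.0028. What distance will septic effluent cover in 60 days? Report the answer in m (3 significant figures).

q = Ki = 31.0 × 0.0028 = 0.08680 m/d
Average linear velocity = 0.08680 / 0.08 = 1.085 m/d
L = v × T = 1.085 × 60 = 65.10 m

65.1 m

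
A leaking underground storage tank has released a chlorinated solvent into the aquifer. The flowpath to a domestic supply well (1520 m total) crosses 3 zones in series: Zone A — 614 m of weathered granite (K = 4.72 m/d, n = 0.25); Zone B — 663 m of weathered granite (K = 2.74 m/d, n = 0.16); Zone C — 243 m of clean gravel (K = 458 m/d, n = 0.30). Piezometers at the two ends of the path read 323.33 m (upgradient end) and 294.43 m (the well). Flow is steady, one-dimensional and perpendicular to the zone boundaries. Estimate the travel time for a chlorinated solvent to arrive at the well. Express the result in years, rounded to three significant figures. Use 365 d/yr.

Total head drop ΔH = 323.33 − 294.43 = 28.90 m
Continuity: the same q passes through each zone, so ΔH = q·Σ(L_j/K_j) — the zones act as resistances in series.
Σ(L/K) = 614/4.72 + 663/2.74 + 243/458 = 130.1 + 242.0 + 0.5306 = 372.6 d
q = ΔH / Σ(L/K) = 28.90 / 372.6 = 0.07757 m/d (same in every zone)
Zone A: v = q/n = 0.07757/0.25 = 0.3103 m/d → t_A = 614/0.3103 = 1979 d
Zone B: v = q/n = 0.07757/0.16 = 0.4848 m/d → t_B = 663/0.4848 = 1368 d
Zone C: v = q/n = 0.07757/0.30 = 0.2586 m/d → t_C = 243/0.2586 = 939.8 d
Total t = 1979 + 1368 + 939.8 = 4286 d
   = 4286 / 365 = 11.7 yr

11.7 years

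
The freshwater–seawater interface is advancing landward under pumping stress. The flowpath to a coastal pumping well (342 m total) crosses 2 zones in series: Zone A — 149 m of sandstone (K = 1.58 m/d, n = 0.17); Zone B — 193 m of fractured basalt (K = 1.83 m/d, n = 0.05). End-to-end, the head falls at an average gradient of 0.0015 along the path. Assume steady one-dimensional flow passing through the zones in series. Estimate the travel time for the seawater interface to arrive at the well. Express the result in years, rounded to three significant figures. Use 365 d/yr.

37.3 years

Steady 1-D flow in series ⇒ the Darcy flux q is identical in every zone and the zone head losses add (resistances L/K in series).
Σ(L/K) = 149/1.58 + 193/1.83 = 94.30 + 105.5 = 199.8 d
K_eq = L_total / Σ(L/K) = 342 / 199.8 = 1.712 m/d
q = K_eq · i = 1.712 × 0.0015 = 0.002568 m/d (same in every zone)
Zone A: v = q/n = 0.002568/0.17 = 0.01511 m/d → t_A = 149/0.01511 = 9864 d
Zone B: v = q/n = 0.002568/0.05 = 0.05136 m/d → t_B = 193/0.05136 = 3758 d
Total t = 9864 + 3758 = 13620 d
   = 13620 / 365 = 37.3 yr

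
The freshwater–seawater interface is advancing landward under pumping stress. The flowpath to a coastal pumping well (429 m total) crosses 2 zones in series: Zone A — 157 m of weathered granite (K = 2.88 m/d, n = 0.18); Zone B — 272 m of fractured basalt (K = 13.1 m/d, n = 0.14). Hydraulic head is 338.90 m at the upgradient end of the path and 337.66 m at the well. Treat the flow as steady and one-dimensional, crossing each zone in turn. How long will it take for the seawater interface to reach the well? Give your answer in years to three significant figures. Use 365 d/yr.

Total head drop ΔH = 338.90 − 337.66 = 1.24 m
Continuity: the same q passes through each zone, so ΔH = q·Σ(L_j/K_j) — the zones act as resistances in series.
Σ(L/K) = 157/2.88 + 272/13.1 = 54.51 + 20.76 = 75.28 d
q = ΔH / Σ(L/K) = 1.24 / 75.28 = 0.01647 m/d (same in every zone)
Zone A: v = q/n = 0.01647/0.18 = 0.09151 m/d → t_A = 157/0.09151 = 1716 d
Zone B: v = q/n = 0.01647/0.14 = 0.1177 m/d → t_B = 272/0.1177 = 2312 d
Total t = 1716 + 2312 = 4027 d
   = 4027 / 365 = 11.0 yr

11.0 years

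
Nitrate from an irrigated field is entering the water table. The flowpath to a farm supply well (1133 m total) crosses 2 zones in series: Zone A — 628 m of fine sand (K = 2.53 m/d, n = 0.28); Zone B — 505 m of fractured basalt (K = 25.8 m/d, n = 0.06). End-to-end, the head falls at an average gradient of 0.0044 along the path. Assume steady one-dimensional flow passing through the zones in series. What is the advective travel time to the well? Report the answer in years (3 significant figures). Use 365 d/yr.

For zones in series the flux q is common to all zones; the equivalent conductivity is the harmonic (thickness-weighted) mean, K_eq = L_total / Σ(L_j/K_j).
Σ(L/K) = 628/2.53 + 505/25.8 = 248.2 + 19.57 = 267.8 d
K_eq = L_total / Σ(L/K) = 1133 / 267.8 = 4.231 m/d
q = K_eq · i = 4.231 × 0.0044 = 0.01862 m/d (same in every zone)
Zone A: v = q/n = 0.01862/0.28 = 0.06648 m/d → t_A = 628/0.06648 = 9446 d
Zone B: v = q/n = 0.01862/0.06 = 0.3103 m/d → t_B = 505/0.3103 = 1628 d
Total t = 9446 + 1628 = 11070 d
   = 11070 / 365 = 30.3 yr

30.3 years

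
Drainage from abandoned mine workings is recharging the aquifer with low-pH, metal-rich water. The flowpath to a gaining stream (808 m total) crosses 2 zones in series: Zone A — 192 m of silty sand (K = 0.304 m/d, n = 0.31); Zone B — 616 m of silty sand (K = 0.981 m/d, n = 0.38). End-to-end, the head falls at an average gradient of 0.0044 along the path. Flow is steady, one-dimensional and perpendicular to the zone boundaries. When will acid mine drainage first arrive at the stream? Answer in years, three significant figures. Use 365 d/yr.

285 years

Steady 1-D flow in series ⇒ the Darcy flux q is identical in every zone and the zone head losses add (resistances L/K in series).
Σ(L/K) = 192/0.304 + 616/0.981 = 631.6 + 627.9 = 1260 d
K_eq = L_total / Σ(L/K) = 808 / 1260 = 0.6415 m/d
q = K_eq · i = 0.6415 × 0.0044 = 0.002823 m/d (same in every zone)
Zone A: v = q/n = 0.002823/0.31 = 0.009105 m/d → t_A = 192/0.009105 = 21090 d
Zone B: v = q/n = 0.002823/0.38 = 0.007428 m/d → t_B = 616/0.007428 = 82930 d
Total t = 21090 + 82930 = 104000 d
   = 104000 / 365 = 285 yr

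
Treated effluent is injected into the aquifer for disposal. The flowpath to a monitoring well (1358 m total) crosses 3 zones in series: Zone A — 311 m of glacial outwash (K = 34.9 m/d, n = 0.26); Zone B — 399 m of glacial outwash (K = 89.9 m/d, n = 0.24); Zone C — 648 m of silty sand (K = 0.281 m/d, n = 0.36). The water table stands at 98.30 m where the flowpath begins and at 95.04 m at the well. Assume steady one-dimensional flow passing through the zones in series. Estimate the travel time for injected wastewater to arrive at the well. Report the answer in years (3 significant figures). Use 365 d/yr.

799 years

Total head drop ΔH = 98.30 − 95.04 = 3.26 m
Continuity: the same q passes through each zone, so ΔH = q·Σ(L_j/K_j) — the zones act as resistances in series.
Σ(L/K) = 311/34.9 + 399/89.9 + 648/0.281 = 8.911 + 4.438 + 2306 = 2319 d
q = ΔH / Σ(L/K) = 3.26 / 2319 = 0.001406 m/d (same in every zone)
Zone A: v = q/n = 0.001406/0.26 = 0.005406 m/d → t_A = 311/0.005406 = 57530 d
Zone B: v = q/n = 0.001406/0.24 = 0.005856 m/d → t_B = 399/0.005856 = 68130 d
Zone C: v = q/n = 0.001406/0.36 = 0.003904 m/d → t_C = 648/0.003904 = 166000 d
Total t = 57530 + 68130 + 166000 = 291600 d
   = 291600 / 365 = 799 yr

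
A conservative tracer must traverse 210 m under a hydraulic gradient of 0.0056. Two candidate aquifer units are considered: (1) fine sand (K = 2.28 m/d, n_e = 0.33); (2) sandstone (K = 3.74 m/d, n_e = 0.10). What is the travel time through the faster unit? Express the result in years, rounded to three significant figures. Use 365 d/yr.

2.75 years

Unit 1 (fine sand): v = 2.28×0.0056/0.33 = 0.03869 m/d, t = 210/0.03869 = 5428 d
Unit 2 (sandstone): v = 3.74×0.0056/0.10 = 0.2094 m/d, t = 210/0.2094 = 1003 d
Faster: 1003 d / 365 = 2.75 yr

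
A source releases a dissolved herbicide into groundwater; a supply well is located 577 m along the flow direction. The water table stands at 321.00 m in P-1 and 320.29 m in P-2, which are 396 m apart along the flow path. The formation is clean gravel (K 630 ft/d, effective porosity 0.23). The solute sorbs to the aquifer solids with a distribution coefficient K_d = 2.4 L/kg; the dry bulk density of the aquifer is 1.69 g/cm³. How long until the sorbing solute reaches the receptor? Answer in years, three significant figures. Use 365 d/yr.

Hydraulic gradient i = (321.00 − 320.29) / 396 = 0.71 / 396 = 0.001793
K = 630 ft/d × 0.3048 = 192.0 m/d
q = Ki = 192.0 × 0.001793 = 0.3443 m/d
v = Ki/n = 192.0·0.001793/0.23 = 1.497 m/d
Retardation R = 1 + ρ_b·K_d/n = 1 + 1.69×2.4/0.23 = 18.63
Contaminant velocity v_c = v/R = 1.497/18.63 = 0.08033 m/d
t = L/v_c = 577/0.08033 = 7183 d
   = 7183/365 = 19.7 yr

19.7 years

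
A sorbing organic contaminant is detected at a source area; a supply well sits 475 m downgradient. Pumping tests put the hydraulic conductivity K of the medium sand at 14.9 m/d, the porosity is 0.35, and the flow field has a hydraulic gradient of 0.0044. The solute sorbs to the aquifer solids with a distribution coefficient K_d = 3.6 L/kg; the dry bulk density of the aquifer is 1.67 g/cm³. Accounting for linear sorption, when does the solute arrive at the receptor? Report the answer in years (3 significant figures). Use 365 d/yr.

126 years

Darcy flux q = K·i = 14.9 × 0.0044 = 0.06556 m/d
Seepage velocity v = q / n = 0.06556 / 0.35 = 0.1873 m/d
Retardation R = 1 + ρ_b·K_d/n = 1 + 1.67×3.6/0.35 = 18.18
Contaminant velocity v_c = v/R = 0.1873/18.18 = 0.01030 m/d
t = L/v_c = 475/0.01030 = 46090 d
   = 46090/365 = 126 yr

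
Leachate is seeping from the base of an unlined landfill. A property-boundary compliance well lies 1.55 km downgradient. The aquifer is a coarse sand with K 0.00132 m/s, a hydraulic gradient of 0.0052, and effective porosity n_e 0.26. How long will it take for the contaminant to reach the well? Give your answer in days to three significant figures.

680 days

K = 0.00132 m/s × 86400 s/d = 114.0 m/d
Darcy flux q = K·i = 114.0 × 0.0052 = 0.5930 m/d
Seepage velocity v = q / n = 0.5930 / 0.26 = 2.281 m/d
L = 1.55 km = 1550 m
t = L / v = 1550 / 2.281 = 679.5 d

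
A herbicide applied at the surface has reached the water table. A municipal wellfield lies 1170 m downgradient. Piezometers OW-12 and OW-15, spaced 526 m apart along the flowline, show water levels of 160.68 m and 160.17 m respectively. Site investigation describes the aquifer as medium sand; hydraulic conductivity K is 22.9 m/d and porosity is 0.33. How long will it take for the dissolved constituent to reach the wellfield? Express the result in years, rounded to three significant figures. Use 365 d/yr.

47.6 years

Hydraulic gradient i = (160.68 − 160.17) / 526 = 0.51 / 526 = 9.696e-4
Darcy flux q = K·i = 22.9 × 9.696e-4 = 0.02220 m/d
Seepage velocity v = q / n = 0.02220 / 0.33 = 0.06728 m/d
t = L / v = 1170 / 0.06728 = 17390 d
   = 17390 / 365 = 47.6 yr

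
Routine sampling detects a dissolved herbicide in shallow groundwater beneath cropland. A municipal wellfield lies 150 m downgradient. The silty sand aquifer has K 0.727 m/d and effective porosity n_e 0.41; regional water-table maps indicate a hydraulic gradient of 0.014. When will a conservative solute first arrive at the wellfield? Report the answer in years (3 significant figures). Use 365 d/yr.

16.6 years

Darcy flux q = K·i = 0.727 × 0.014 = 0.01018 m/d
v_s = q/n_e = 0.01018/0.41 = 0.02482 m/d
t = L / v = 150 / 0.02482 = 6042 d
   = 6042 / 365 = 16.6 yr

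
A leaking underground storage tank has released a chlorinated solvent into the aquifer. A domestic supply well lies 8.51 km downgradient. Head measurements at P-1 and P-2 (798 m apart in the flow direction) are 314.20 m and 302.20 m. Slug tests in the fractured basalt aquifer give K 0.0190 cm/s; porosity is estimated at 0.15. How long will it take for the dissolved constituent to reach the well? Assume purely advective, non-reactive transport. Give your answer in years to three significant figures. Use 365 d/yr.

Hydraulic gradient i = (314.20 − 302.20) / 798 = 12.00 / 798 = 0.01504
K = 0.0190 cm/s × 864 = 16.42 m/d
Specific discharge q = 16.42 × 0.01504 = 0.2469 m/d
v_s = q/n_e = 0.2469/0.15 = 1.646 m/d
L = 8.51 km = 8510 m
t = L / v = 8510 / 1.646 = 5171 d
   = 5171 / 365 = 14.2 yr

14.2 years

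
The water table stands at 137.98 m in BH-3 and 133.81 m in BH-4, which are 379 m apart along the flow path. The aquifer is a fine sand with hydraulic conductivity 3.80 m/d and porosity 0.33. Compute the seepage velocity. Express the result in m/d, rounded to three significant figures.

Hydraulic gradient i = (137.98 − 133.81) / 379 = 4.17 / 379 = 0.01100
Specific discharge q = 3.80 × 0.01100 = 0.04181 m/d
v = Ki/n = 3.80·0.01100/0.33 = 0.1267 m/d

0.127 m/d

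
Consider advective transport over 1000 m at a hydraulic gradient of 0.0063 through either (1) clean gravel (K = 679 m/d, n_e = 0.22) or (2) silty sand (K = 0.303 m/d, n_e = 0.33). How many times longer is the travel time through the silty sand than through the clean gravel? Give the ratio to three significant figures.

3360

Unit 1 (clean gravel): v = 679×0.0063/0.22 = 19.44 m/d, t = 1000/19.44 = 51.43 d
Unit 2 (silty sand): v = 0.303×0.0063/0.33 = 0.005785 m/d, t = 1000/0.005785 = 172900 d
t(silty sand) / t(clean gravel) = 172900/51.43 = 3360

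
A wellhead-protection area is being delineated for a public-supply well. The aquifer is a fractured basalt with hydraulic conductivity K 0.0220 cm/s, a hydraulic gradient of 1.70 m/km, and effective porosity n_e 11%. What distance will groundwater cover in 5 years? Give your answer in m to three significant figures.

536 m

K = 0.0220 cm/s × 864 = 19.01 m/d
q = Ki = 19.01 × 0.0017 = 0.03231 m/d
Average linear velocity = 0.03231 / 0.11 = 0.2938 m/d
T = 5 yr × 365 = 1825 d
L = v × T = 0.2938 × 1825 = 536.1 m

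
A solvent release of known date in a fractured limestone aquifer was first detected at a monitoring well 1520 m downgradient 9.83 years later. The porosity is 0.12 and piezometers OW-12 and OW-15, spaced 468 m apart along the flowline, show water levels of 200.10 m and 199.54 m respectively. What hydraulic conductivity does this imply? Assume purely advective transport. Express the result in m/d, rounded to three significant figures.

42.5 m/d

Hydraulic gradient i = (200.10 − 199.54) / 468 = 0.56 / 468 = 0.001197
t = 9.83 years = 3588 d
v = L / t = 1520 / 3588 = 0.4236 m/d
K = v · n / i = 0.4236 × 0.12 / 0.001197 = 42.5 m/d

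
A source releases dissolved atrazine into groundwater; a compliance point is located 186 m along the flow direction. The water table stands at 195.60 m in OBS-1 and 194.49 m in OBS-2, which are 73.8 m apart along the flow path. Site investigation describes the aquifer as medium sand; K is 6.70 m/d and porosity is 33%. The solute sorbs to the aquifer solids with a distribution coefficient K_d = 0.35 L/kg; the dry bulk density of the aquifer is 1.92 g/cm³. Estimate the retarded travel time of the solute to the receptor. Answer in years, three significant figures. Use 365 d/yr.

5.07 years

Hydraulic gradient i = (195.60 − 194.49) / 73.8 = 1.11 / 73.8 = 0.01504
Specific discharge q = 6.70 × 0.01504 = 0.1008 m/d
v_s = q/n_e = 0.1008/0.33 = 0.3054 m/d
Retardation R = 1 + ρ_b·K_d/n = 1 + 1.92×0.35/0.33 = 3.036
Contaminant velocity v_c = v/R = 0.3054/3.036 = 0.1006 m/d
t = L/v_c = 186/0.1006 = 1849 d
   = 1849/365 = 5.07 yr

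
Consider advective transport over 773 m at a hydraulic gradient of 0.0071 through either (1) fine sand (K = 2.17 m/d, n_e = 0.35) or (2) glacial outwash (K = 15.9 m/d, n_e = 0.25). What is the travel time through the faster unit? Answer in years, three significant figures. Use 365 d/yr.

4.69 years

Unit 1 (fine sand): v = 2.17×0.0071/0.35 = 0.04402 m/d, t = 773/0.04402 = 17560 d
Unit 2 (glacial outwash): v = 15.9×0.0071/0.25 = 0.4516 m/d, t = 773/0.4516 = 1712 d
Faster: 1712 d / 365 = 4.69 yr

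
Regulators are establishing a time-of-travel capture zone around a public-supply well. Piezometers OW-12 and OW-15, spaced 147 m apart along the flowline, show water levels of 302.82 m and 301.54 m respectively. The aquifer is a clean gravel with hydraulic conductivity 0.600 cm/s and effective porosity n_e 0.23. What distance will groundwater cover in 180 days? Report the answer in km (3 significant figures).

Hydraulic gradient i = (302.82 − 301.54) / 147 = 1.28 / 147 = 0.008707
K = 0.600 cm/s × 864 = 518.4 m/d
q = Ki = 518.4 × 0.008707 = 4.514 m/d
v_s = q/n_e = 4.514/0.23 = 19.63 m/d
L = v × T = 19.63 × 180 = 3533 m
   = 3.53 km

3.53 km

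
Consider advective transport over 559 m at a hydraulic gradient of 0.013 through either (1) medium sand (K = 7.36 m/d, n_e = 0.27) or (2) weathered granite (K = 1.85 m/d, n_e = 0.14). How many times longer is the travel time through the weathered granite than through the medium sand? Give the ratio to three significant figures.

Unit 1 (medium sand): v = 7.36×0.013/0.27 = 0.3544 m/d, t = 559/0.3544 = 1577 d
Unit 2 (weathered granite): v = 1.85×0.013/0.14 = 0.1718 m/d, t = 559/0.1718 = 3254 d
t(weathered granite) / t(medium sand) = 3254/1577 = 2.06

2.06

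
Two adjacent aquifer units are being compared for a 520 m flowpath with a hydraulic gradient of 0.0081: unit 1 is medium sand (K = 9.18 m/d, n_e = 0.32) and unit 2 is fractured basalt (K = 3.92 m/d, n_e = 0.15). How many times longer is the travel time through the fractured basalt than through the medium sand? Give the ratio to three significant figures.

Unit 1 (medium sand): v = 9.18×0.0081/0.32 = 0.2324 m/d, t = 520/0.2324 = 2238 d
Unit 2 (fractured basalt): v = 3.92×0.0081/0.15 = 0.2117 m/d, t = 520/0.2117 = 2457 d
t(fractured basalt) / t(medium sand) = 2457/2238 = 1.10

1.10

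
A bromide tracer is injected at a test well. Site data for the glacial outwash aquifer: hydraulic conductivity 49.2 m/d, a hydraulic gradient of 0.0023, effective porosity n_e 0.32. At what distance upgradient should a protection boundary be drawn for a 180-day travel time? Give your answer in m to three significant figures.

Specific discharge q = 49.2 × 0.0023 = 0.1132 m/d
v_s = q/n_e = 0.1132/0.32 = 0.3536 m/d
L = v × T = 0.3536 × 180 = 63.65 m

63.7 m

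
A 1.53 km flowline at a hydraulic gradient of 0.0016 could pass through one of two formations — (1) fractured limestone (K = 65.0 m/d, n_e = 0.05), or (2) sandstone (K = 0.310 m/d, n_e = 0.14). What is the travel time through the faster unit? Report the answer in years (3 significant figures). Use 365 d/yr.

Unit 1 (fractured limestone): v = 65.0×0.0016/0.05 = 2.080 m/d, t = 1530/2.080 = 735.6 d
Unit 2 (sandstone): v = 0.310×0.0016/0.14 = 0.003543 m/d, t = 1530/0.003543 = 431900 d
Faster: 735.6 d / 365 = 2.02 yr

2.02 years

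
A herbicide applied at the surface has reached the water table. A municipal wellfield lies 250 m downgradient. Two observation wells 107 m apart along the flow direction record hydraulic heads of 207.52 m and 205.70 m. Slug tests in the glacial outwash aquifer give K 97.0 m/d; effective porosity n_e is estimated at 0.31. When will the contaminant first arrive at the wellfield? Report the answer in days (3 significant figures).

47.0 days

Hydraulic gradient i = (207.52 − 205.70) / 107 = 1.82 / 107 = 0.01701
q = Ki = 97.0 × 0.01701 = 1.650 m/d
v = Ki/n = 97.0·0.01701/0.31 = 5.322 m/d
t = L / v = 250 / 5.322 = 46.97 d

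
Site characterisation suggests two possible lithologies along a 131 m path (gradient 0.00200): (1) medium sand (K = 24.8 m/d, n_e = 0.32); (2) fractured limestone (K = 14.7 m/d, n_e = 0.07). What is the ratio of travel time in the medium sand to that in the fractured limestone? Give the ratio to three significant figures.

2.71

Unit 1 (medium sand): v = 24.8×0.0020/0.32 = 0.1550 m/d, t = 131/0.1550 = 845.2 d
Unit 2 (fractured limestone): v = 14.7×0.0020/0.07 = 0.4200 m/d, t = 131/0.4200 = 311.9 d
t(medium sand) / t(fractured limestone) = 845.2/311.9 = 2.71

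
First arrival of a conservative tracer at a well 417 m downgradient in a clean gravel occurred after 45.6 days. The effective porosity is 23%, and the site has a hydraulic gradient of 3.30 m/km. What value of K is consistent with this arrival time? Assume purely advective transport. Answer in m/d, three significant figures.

637 m/d

v = L / t = 417 / 45.6 = 9.145 m/d
K = v · n / i = 9.145 × 0.23 / 0.0033 = 637 m/d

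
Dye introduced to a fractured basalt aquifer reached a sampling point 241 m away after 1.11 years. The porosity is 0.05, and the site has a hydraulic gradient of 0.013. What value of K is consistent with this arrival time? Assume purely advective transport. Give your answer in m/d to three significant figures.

t = 1.11 years = 405.2 d
v = L / t = 241 / 405.2 = 0.5948 m/d
K = v · n / i = 0.5948 × 0.05 / 0.013 = 2.29 m/d

2.29 m/d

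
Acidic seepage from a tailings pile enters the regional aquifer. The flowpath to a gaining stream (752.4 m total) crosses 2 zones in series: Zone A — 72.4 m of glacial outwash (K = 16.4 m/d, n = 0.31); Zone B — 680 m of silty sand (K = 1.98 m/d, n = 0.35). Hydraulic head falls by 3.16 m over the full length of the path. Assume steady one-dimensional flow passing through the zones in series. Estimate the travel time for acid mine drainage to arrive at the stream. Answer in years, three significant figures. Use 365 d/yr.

Steady 1-D flow in series ⇒ the Darcy flux q is identical in every zone and the zone head losses add (resistances L/K in series).
Σ(L/K) = 72.4/16.4 + 680/1.98 = 4.415 + 343.4 = 347.8 d
q = ΔH / Σ(L/K) = 3.16 / 347.8 = 0.009084 m/d (same in every zone)
Zone A: v = q/n = 0.009084/0.31 = 0.02930 m/d → t_A = 72.4/0.02930 = 2471 d
Zone B: v = q/n = 0.009084/0.35 = 0.02596 m/d → t_B = 680/0.02596 = 26200 d
Total t = 2471 + 26200 = 28670 d
   = 28670 / 365 = 78.5 yr

78.5 years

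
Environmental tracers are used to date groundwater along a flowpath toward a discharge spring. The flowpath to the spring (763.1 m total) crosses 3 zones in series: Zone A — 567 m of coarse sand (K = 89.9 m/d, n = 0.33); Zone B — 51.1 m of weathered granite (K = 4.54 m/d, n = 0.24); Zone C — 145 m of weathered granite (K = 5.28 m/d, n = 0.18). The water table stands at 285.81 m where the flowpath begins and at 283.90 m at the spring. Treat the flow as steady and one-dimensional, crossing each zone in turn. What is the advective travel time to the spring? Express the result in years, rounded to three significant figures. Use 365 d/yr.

14.6 years

Total head drop ΔH = 285.81 − 283.90 = 1.91 m
Continuity: the same q passes through each zone, so ΔH = q·Σ(L_j/K_j) — the zones act as resistances in series.
Σ(L/K) = 567/89.9 + 51.1/4.54 + 145/5.28 = 6.307 + 11.26 + 27.46 = 45.02 d
q = ΔH / Σ(L/K) = 1.91 / 45.02 = 0.04242 m/d (same in every zone)
Zone A: v = q/n = 0.04242/0.33 = 0.1285 m/d → t_A = 567/0.1285 = 4411 d
Zone B: v = q/n = 0.04242/0.24 = 0.1768 m/d → t_B = 51.1/0.1768 = 289.1 d
Zone C: v = q/n = 0.04242/0.18 = 0.2357 m/d → t_C = 145/0.2357 = 615.3 d
Total t = 4411 + 289.1 + 615.3 = 5315 d
   = 5315 / 365 = 14.6 yr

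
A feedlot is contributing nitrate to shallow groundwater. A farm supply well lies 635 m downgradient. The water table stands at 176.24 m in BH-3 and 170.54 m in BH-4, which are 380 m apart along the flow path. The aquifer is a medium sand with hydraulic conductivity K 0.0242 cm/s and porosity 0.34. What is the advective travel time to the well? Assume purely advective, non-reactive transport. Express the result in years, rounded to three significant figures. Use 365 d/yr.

Hydraulic gradient i = (176.24 − 170.54) / 380 = 5.70 / 380 = 0.01500
K = 0.0242 cm/s × 864 = 20.91 m/d
q = Ki = 20.91 × 0.01500 = 0.3136 m/d
Seepage velocity v = q / n = 0.3136 / 0.34 = 0.9224 m/d
t = L / v = 635 / 0.9224 = 688.4 d
   = 688.4 / 365 = 1.89 yr

1.89 years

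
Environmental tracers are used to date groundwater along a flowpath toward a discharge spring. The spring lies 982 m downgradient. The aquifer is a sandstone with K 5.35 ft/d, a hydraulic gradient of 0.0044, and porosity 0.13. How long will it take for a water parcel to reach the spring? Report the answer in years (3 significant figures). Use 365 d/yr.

K = 5.35 ft/d × 0.3048 = 1.631 m/d
q = Ki = 1.631 × 0.0044 = 0.007175 m/d
v = Ki/n = 1.631·0.0044/0.13 = 0.05519 m/d
t = L / v = 982 / 0.05519 = 17790 d
   = 17790 / 365 = 48.7 yr

48.7 years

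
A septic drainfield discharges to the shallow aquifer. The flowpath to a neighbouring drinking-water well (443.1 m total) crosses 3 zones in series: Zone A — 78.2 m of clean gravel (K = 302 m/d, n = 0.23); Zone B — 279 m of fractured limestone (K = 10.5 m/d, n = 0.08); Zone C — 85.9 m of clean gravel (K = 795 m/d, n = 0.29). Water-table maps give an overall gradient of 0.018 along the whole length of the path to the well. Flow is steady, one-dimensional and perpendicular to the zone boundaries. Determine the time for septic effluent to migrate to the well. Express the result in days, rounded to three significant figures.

For zones in series the flux q is common to all zones; the equivalent conductivity is the harmonic (thickness-weighted) mean, K_eq = L_total / Σ(L_j/K_j).
Σ(L/K) = 78.2/302 + 279/10.5 + 85.9/795 = 0.2589 + 26.57 + 0.1081 = 26.94 d
K_eq = L_total / Σ(L/K) = 443.1 / 26.94 = 16.45 m/d
q = K_eq · i = 16.45 × 0.018 = 0.2961 m/d (same in every zone)
Zone A: v = q/n = 0.2961/0.23 = 1.287 m/d → t_A = 78.2/1.287 = 60.75 d
Zone B: v = q/n = 0.2961/0.08 = 3.701 m/d → t_B = 279/3.701 = 75.39 d
Zone C: v = q/n = 0.2961/0.29 = 1.021 m/d → t_C = 85.9/1.021 = 84.14 d
Total t = 60.75 + 75.39 + 84.14 = 220.3 d

220 days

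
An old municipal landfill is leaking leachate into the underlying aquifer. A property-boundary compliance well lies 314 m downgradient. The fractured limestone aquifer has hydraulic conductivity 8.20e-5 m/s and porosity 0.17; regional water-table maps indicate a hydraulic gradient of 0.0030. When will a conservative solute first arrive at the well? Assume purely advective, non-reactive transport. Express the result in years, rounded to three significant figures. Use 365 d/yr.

6.88 years

K = 8.20e-5 m/s × 86400 s/d = 7.085 m/d
Darcy flux q = K·i = 7.085 × 0.0030 = 0.02125 m/d
v_s = q/n_e = 0.02125/0.17 = 0.1250 m/d
t = L / v = 314 / 0.1250 = 2511 d
   = 2511 / 365 = 6.88 yr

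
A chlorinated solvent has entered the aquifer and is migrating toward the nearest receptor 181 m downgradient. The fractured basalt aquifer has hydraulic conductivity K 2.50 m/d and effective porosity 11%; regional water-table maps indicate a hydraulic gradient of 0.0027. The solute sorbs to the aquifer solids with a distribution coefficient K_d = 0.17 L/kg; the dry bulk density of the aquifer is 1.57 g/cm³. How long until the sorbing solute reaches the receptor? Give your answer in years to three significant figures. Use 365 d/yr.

27.7 years

q = Ki = 2.50 × 0.0027 = 0.006750 m/d
v_s = q/n_e = 0.006750/0.11 = 0.06136 m/d
Retardation R = 1 + ρ_b·K_d/n = 1 + 1.57×0.17/0.11 = 3.426
Contaminant velocity v_c = v/R = 0.06136/3.426 = 0.01791 m/d
t = L/v_c = 181/0.01791 = 10110 d
   = 10110/365 = 27.7 yr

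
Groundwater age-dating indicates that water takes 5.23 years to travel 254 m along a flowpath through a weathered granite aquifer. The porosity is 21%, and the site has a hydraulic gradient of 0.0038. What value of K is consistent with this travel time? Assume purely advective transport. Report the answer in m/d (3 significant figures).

t = 5.23 years = 1909 d
v = L / t = 254 / 1909 = 0.1331 m/d
K = v · n / i = 0.1331 × 0.21 / 0.0038 = 7.35 m/d

7.35 m/d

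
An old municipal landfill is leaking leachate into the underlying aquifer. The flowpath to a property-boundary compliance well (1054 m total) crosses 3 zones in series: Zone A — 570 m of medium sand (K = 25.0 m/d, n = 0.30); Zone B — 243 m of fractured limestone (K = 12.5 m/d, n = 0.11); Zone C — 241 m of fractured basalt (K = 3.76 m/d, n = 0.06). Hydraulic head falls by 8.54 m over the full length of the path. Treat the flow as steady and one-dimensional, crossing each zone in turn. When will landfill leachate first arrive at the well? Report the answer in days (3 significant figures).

2640 days

Steady 1-D flow in series ⇒ the Darcy flux q is identical in every zone and the zone head losses add (resistances L/K in series).
Σ(L/K) = 570/25.0 + 243/12.5 + 241/3.76 = 22.80 + 19.44 + 64.10 = 106.3 d
q = ΔH / Σ(L/K) = 8.54 / 106.3 = 0.08031 m/d (same in every zone)
Zone A: v = q/n = 0.08031/0.30 = 0.2677 m/d → t_A = 570/0.2677 = 2129 d
Zone B: v = q/n = 0.08031/0.11 = 0.7301 m/d → t_B = 243/0.7301 = 332.8 d
Zone C: v = q/n = 0.08031/0.06 = 1.339 m/d → t_C = 241/1.339 = 180.0 d
Total t = 2129 + 332.8 + 180.0 = 2642 d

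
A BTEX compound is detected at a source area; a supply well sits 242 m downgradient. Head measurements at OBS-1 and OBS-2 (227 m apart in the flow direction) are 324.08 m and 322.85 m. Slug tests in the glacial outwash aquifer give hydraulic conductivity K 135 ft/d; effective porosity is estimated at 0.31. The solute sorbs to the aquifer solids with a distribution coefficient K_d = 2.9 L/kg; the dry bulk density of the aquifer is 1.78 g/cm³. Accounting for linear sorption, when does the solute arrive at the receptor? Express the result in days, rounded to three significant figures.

5940 days

Hydraulic gradient i = (324.08 − 322.85) / 227 = 1.23 / 227 = 0.005419
K = 135 ft/d × 0.3048 = 41.15 m/d
Specific discharge q = 41.15 × 0.005419 = 0.2230 m/d
v_s = q/n_e = 0.2230/0.31 = 0.7192 m/d
Retardation R = 1 + ρ_b·K_d/n = 1 + 1.78×2.9/0.31 = 17.65
Contaminant velocity v_c = v/R = 0.7192/17.65 = 0.04075 m/d
t = L/v_c = 242/0.04075 = 5939 d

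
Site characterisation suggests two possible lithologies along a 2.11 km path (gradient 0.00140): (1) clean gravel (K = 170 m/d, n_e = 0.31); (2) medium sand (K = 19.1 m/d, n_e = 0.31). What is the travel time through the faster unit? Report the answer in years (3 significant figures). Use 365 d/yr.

7.53 years

Unit 1 (clean gravel): v = 170×0.0014/0.31 = 0.7677 m/d, t = 2110/0.7677 = 2748 d
Unit 2 (medium sand): v = 19.1×0.0014/0.31 = 0.08626 m/d, t = 2110/0.08626 = 24460 d
Faster: 2748 d / 365 = 7.53 yr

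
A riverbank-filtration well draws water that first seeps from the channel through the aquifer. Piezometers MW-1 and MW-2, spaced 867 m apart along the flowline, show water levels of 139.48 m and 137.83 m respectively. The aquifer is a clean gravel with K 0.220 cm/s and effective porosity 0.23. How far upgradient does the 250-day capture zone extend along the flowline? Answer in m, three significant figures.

393 m

Hydraulic gradient i = (139.48 − 137.83) / 867 = 1.65 / 867 = 0.001903
K = 0.220 cm/s × 864 = 190.1 m/d
q = Ki = 190.1 × 0.001903 = 0.3617 m/d
Seepage velocity v = q / n = 0.3617 / 0.23 = 1.573 m/d
L = v × T = 1.573 × 250 = 393.2 m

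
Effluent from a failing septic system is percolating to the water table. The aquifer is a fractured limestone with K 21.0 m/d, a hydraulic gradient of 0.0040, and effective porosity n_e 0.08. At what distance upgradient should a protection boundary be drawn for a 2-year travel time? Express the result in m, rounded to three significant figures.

767 m

Darcy flux q = K·i = 21.0 × 0.0040 = 0.08400 m/d
v = Ki/n = 21.0·0.0040/0.08 = 1.050 m/d
T = 2 yr × 365 = 730 d
L = v × T = 1.050 × 730 = 766.5 m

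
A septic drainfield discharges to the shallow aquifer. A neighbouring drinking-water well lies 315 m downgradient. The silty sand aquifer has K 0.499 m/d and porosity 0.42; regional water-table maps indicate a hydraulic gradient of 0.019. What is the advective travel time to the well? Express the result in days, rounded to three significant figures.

14000 days

Specific discharge q = 0.499 × 0.019 = 0.009481 m/d
v_s = q/n_e = 0.009481/0.42 = 0.02257 m/d
t = L / v = 315 / 0.02257 = 13950 d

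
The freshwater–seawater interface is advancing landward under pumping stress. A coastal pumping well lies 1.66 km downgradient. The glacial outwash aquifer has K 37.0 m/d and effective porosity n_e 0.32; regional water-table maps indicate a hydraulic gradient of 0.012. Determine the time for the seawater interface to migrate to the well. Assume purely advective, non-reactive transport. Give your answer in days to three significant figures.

Specific discharge q = 37.0 × 0.012 = 0.4440 m/d
v_s = q/n_e = 0.4440/0.32 = 1.388 m/d
L = 1.66 km = 1660 m
t = L / v = 1660 / 1.388 = 1196 d

1200 days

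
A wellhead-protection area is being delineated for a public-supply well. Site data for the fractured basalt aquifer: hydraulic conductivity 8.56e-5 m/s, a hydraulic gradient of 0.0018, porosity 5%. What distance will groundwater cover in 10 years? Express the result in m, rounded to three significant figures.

972 m

K = 8.56e-5 m/s × 86400 s/d = 7.396 m/d
q = Ki = 7.396 × 0.0018 = 0.01331 m/d
v = Ki/n = 7.396·0.0018/0.05 = 0.2663 m/d
T = 10 yr × 365 = 3650 d
L = v × T = 0.2663 × 3650 = 971.8 m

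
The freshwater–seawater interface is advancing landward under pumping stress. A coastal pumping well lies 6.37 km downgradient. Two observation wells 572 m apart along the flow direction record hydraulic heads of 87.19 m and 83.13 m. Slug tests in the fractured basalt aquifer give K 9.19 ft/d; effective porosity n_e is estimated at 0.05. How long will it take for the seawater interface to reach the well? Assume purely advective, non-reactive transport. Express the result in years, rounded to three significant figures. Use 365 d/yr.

Hydraulic gradient i = (87.19 − 83.13) / 572 = 4.06 / 572 = 0.007098
K = 9.19 ft/d × 0.3048 = 2.801 m/d
Specific discharge q = 2.801 × 0.007098 = 0.01988 m/d
Seepage velocity v = q / n = 0.01988 / 0.05 = 0.3976 m/d
L = 6.37 km = 6370 m
t = L / v = 6370 / 0.3976 = 16020 d
   = 16020 / 365 = 43.9 yr

43.9 years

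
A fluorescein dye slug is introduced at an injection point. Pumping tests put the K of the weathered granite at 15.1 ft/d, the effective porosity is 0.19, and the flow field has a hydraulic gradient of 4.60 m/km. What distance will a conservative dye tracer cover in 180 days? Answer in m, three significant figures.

20.1 m

K = 15.1 ft/d × 0.3048 = 4.602 m/d
q = Ki = 4.602 × 0.0046 = 0.02117 m/d
v_s = q/n_e = 0.02117/0.19 = 0.1114 m/d
L = v × T = 0.1114 × 180 = 20.06 m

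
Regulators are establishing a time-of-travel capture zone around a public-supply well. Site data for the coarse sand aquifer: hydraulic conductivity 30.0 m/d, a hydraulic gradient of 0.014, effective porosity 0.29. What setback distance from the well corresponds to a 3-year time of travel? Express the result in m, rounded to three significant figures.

Darcy flux q = K·i = 30.0 × 0.014 = 0.4200 m/d
Average linear velocity = 0.4200 / 0.29 = 1.448 m/d
T = 3 yr × 365 = 1095 d
L = v × T = 1.448 × 1095 = 1586 m

1590 m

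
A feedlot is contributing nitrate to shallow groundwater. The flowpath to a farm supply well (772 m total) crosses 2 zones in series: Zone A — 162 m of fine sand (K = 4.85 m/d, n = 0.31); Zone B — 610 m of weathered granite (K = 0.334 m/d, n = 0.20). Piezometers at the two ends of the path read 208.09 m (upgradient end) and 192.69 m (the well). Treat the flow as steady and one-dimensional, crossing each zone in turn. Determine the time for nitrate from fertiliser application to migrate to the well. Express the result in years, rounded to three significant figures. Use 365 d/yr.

Total head drop ΔH = 208.09 − 192.69 = 15.40 m
Steady 1-D flow in series ⇒ the Darcy flux q is identical in every zone and the zone head losses add (resistances L/K in series).
Σ(L/K) = 162/4.85 + 610/0.334 = 33.40 + 1826 = 1860 d
q = ΔH / Σ(L/K) = 15.40 / 1860 = 0.008281 m/d (same in every zone)
Zone A: v = q/n = 0.008281/0.31 = 0.02671 m/d → t_A = 162/0.02671 = 6065 d
Zone B: v = q/n = 0.008281/0.20 = 0.04140 m/d → t_B = 610/0.04140 = 14730 d
Total t = 6065 + 14730 = 20800 d
   = 20800 / 365 = 57.0 yr

57.0 years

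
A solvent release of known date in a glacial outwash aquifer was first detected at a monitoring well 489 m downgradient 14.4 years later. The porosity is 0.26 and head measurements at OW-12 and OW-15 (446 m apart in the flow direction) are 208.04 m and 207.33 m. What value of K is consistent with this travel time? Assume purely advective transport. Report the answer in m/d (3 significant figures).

Hydraulic gradient i = (208.04 − 207.33) / 446 = 0.71 / 446 = 0.001592
t = 14.4 years = 5256 d
v = L / t = 489 / 5256 = 0.09304 m/d
K = v · n / i = 0.09304 × 0.26 / 0.001592 = 15.2 m/d

15.2 m/d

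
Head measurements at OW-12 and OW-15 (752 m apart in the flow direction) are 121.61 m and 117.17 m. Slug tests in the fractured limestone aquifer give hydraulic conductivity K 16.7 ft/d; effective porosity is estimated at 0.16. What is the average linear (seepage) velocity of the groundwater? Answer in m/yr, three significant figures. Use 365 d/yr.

Hydraulic gradient i = (121.61 − 117.17) / 752 = 4.44 / 752 = 0.005904
K = 16.7 ft/d × 0.3048 = 5.090 m/d
Specific discharge q = 5.090 × 0.005904 = 0.03005 m/d
Seepage velocity v = q / n = 0.03005 / 0.16 = 0.1878 m/d
   = 0.1878 × 365 = 68.6 m/yr

68.6 m/yr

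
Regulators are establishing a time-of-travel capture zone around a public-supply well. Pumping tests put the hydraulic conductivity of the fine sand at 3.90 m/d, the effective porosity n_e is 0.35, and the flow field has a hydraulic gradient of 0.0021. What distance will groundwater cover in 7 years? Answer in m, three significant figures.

59.8 m

q = Ki = 3.90 × 0.0021 = 0.008190 m/d
Seepage velocity v = q / n = 0.008190 / 0.35 = 0.02340 m/d
T = 7 yr × 365 = 2555 d
L = v × T = 0.02340 × 2555 = 59.79 m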